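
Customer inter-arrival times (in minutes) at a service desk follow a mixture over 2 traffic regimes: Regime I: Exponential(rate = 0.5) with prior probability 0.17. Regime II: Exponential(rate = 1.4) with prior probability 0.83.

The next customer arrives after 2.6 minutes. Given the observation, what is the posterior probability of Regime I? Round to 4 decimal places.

0.4316

Posterior ∝ prior × likelihood, so P(k | x) ∝ π_k f_k(x); normalise over all components.
Evaluate each component's likelihood at the observed value:
  p_I = 0.5·e^(−0.5·2.6) = 0.5·e^(−1.3000) = 0.136266
  p_II = 1.4·e^(−1.4·2.6) = 1.4·e^(−3.6400) = 0.0367533
Prior × likelihood for each component:
  π_I·p_I = 0.17 × 0.136266 = 0.0231652
  π_II·p_II = 0.83 × 0.0367533 = 0.0305052
Normaliser: 0.0231652 + 0.0305052 = 0.0536704
P(Regime I | x) = 0.0231652 / 0.0536704 ≈ 0.4316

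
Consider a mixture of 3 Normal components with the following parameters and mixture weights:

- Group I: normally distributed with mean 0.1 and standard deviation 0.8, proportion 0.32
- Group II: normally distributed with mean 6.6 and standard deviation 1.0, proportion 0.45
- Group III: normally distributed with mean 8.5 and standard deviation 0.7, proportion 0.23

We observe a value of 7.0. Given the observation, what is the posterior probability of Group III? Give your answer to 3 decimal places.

Apply Bayes' rule: the posterior for each component is proportional to its prior times its likelihood at x.
Evaluate each component's likelihood at the observed value:
  L_I = (1/(0.8·√(2π)))·exp(−(7.0−0.1)²/(2·0.8²)) = 0.498678·exp(-37.19531) = 3.50027e-17
  L_II = (1/(1.0·√(2π)))·exp(−(7.0−6.6)²/(2·1.0²)) = 0.398942·exp(-0.08000) = 0.36827
  L_III = (1/(0.7·√(2π)))·exp(−(7.0−8.5)²/(2·0.7²)) = 0.569918·exp(-2.29592) = 0.057373
Unnormalised posteriors:
  π_I·L_I = 0.32 × 3.50027e-17 = 1.12009e-17
  π_II·L_II = 0.45 × 0.36827 = 0.165722
  π_III·L_III = 0.23 × 0.057373 = 0.0131958
Denominator: 1.12009e-17 + 0.165722 + 0.0131958 = 0.178917
So the posterior for Group III is 0.0131958 / 0.178917 ≈ 0.074.

0.074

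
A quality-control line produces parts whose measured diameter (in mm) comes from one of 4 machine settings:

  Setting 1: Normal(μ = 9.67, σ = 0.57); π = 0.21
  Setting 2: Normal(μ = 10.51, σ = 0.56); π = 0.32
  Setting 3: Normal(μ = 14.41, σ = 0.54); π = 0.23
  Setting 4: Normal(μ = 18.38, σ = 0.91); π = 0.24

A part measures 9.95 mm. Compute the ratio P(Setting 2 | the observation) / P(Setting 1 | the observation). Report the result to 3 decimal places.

Since P(k|x) ∝ w_k f_k(x), the posterior odds are w_i f_i(x) / (w_j f_j(x)).
Evaluate each component's likelihood at the observed value:
  L_1 = 0.62035
  L_2 = 0.432091
  L_3 = 1.13694e-15
  L_4 = 1.01621e-19
Odds = (0.32/0.21) × (0.432091/0.62035) = 1.52381 × 0.696528 ≈ 1.061

1.061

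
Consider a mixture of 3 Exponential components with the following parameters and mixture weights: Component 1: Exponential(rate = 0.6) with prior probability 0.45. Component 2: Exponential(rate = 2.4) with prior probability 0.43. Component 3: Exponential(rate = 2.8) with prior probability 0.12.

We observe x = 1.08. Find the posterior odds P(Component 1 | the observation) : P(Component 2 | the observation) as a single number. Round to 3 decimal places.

Only the two components matter; the odds are (P(Z=i) f_i(x)) / (P(Z=j) f_j(x)).
Evaluate each component's likelihood at the observed value:
  f_1 = 0.6·e^(−0.6·1.08) = 0.6·e^(−0.6480) = 0.313855
  f_2 = 2.4·e^(−2.4·1.08) = 2.4·e^(−2.5920) = 0.179688
  f_3 = 2.8·e^(−2.8·1.08) = 2.8·e^(−3.0240) = 0.136098
Odds = (0.45/0.43) × (0.313855/0.179688) = 1.04651 × 1.74666 ≈ 1.828

1.828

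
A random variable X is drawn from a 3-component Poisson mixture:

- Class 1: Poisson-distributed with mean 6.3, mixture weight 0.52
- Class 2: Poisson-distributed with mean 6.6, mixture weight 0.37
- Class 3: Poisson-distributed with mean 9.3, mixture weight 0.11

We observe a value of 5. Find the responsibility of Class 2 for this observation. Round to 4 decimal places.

Apply Bayes' rule: the posterior for each component is proportional to its prior times its likelihood at x.
Component likelihoods at x = 5:
  L_1 = e^(−6.3)·6.3^5/5! = 0.151868
  L_2 = e^(−6.6)·6.6^5/5! = 0.141969
  L_3 = e^(−9.3)·9.3^5/5! = 0.0530023
Weight by the priors:
  π_1·L_1 = 0.52 × 0.151868 = 0.0789714
  π_2·L_2 = 0.37 × 0.141969 = 0.0525287
  π_3·L_3 = 0.11 × 0.0530023 = 0.00583025
Normaliser: 0.0789714 + 0.0525287 + 0.00583025 = 0.13733
P(Class 2 | 5) = 0.0525287 / 0.13733 ≈ 0.3825

0.3825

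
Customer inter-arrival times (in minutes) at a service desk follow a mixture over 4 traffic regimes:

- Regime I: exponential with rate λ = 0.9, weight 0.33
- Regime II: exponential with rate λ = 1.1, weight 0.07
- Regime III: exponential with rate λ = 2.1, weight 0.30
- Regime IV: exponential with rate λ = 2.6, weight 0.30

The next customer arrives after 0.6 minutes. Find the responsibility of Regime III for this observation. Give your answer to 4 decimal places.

0.3217

By Bayes' theorem, P(k | x) = π_k f_k(x) / Σ_j π_j f_j(x).
Component likelihoods at x = 0.6 minutes:
  f_I = 0.524473
  f_II = 0.568536
  f_III = 0.595673
  f_IV = 0.546354
Prior × likelihood for each component:
  π_I·f_I = 0.33 × 0.524473 = 0.173076
  π_II·f_II = 0.07 × 0.568536 = 0.0397976
  π_III·f_III = 0.30 × 0.595673 = 0.178702
  π_IV·f_IV = 0.30 × 0.546354 = 0.163906
Sum: 0.173076 + 0.0397976 + 0.178702 + 0.163906 = 0.555482
P(Regime III | data) ≈ 0.3217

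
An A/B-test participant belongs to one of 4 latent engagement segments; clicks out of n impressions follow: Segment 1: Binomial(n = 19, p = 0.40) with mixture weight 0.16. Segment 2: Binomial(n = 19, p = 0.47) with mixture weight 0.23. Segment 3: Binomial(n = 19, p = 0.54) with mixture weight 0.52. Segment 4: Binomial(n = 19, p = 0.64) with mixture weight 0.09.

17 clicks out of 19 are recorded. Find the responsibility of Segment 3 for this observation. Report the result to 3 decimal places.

By Bayes' theorem, P(k | x) = P(Z=k) f_k(x) / Σ_j P(Z=j) f_j(x).
Binomial probabilities:
  L_1 = 1.05759e-05
  L_2 = 0.000128
  L_3 = 0.00102142
  L_4 = 0.0112373
Multiply by the mixture weights:
  P(Z=1)·L_1 = 0.16 × 1.05759e-05 = 1.69215e-06
  P(Z=2)·L_2 = 0.23 × 0.000128 = 2.94401e-05
  P(Z=3)·L_3 = 0.52 × 0.00102142 = 0.00053114
  P(Z=4)·L_4 = 0.09 × 0.0112373 = 0.00101135
Evidence: 1.69215e-06 + 2.94401e-05 + 0.00053114 + 0.00101135 = 0.00157363
P(Segment 3 | the observation) ≈ 0.338

0.338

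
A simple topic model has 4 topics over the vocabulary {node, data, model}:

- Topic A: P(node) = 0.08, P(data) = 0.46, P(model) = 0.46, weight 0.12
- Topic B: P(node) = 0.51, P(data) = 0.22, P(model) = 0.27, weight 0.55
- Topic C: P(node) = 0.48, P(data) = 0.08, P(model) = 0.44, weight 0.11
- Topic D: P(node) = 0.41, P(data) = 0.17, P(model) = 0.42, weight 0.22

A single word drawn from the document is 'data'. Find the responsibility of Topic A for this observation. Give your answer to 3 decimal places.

Posterior ∝ prior × likelihood, so P(k | x) ∝ P(Z=k) f_k(x); normalise over all components.
Categorical probabilities:
  f_A = 0.46
  f_B = 0.22
  f_C = 0.08
  f_D = 0.17
Multiply by the mixture weights:
  P(Z=A)·f_A = 0.12 × 0.46 = 0.0552
  P(Z=B)·f_B = 0.55 × 0.22 = 0.121
  P(Z=C)·f_C = 0.11 × 0.08 = 0.0088
  P(Z=D)·f_D = 0.22 × 0.17 = 0.0374
Normaliser: 0.0552 + 0.121 + 0.0088 + 0.0374 = 0.2224
P(Topic A | data) = 0.0552 / 0.2224 ≈ 0.248

0.248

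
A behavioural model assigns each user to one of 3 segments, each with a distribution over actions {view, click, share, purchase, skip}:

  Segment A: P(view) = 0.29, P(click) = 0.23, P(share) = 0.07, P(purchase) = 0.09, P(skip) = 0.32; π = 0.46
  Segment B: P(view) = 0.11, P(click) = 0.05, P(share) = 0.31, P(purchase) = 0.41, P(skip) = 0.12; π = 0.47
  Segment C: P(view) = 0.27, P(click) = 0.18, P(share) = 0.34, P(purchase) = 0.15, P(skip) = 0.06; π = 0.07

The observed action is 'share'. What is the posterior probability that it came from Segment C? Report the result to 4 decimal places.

Posterior ∝ prior × likelihood, so P(k | x) ∝ P(Z=k) f_k(x); normalise over all components.
Component likelihoods at x = 'share':
  L_A = P(share | comp) = 0.07
  L_B = P(share | comp) = 0.31
  L_C = P(share | comp) = 0.34
Prior × likelihood for each component:
  P(Z=A)·L_A = 0.46 × 0.07 = 0.0322
  P(Z=B)·L_B = 0.47 × 0.31 = 0.1457
  P(Z=C)·L_C = 0.07 × 0.34 = 0.0238
Marginal: 0.0322 + 0.1457 + 0.0238 = 0.2017
So the posterior for Segment C is 0.0238 / 0.2017 ≈ 0.1180.

0.1180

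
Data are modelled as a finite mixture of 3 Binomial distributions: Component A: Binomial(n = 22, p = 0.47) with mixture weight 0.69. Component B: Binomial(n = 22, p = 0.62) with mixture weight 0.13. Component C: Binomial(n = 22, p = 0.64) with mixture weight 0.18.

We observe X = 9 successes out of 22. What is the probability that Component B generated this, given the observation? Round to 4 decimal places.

0.0285

Apply Bayes' rule: the posterior for each component is proportional to its prior times its likelihood at x.
Binomial probabilities:
  f_A = C(22,9)·0.47^9·0.53^13 = 497420·0.00111913·0.000260367 = 0.144941
  f_B = C(22,9)·0.62^9·0.38^13 = 497420·0.0135371·3.44498e-06 = 0.0231972
  f_C = C(22,9)·0.64^9·0.36^13 = 497420·0.0180144·1.70582e-06 = 0.0152854
Unnormalised posteriors:
  P(Z=A)·f_A = 0.69 × 0.144941 = 0.100009
  P(Z=B)·f_B = 0.13 × 0.0231972 = 0.00301563
  P(Z=C)·f_C = 0.18 × 0.0152854 = 0.00275136
Sum: 0.100009 + 0.00301563 + 0.00275136 = 0.105776
Responsibility of Component B: 0.00301563 / 0.105776 ≈ 0.0285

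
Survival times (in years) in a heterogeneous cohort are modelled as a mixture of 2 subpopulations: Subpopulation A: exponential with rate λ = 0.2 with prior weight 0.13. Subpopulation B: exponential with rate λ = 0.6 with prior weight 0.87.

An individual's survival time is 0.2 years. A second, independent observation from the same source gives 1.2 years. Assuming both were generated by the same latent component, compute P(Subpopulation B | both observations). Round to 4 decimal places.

0.9718

The responsibility of component k is π_k f_k(x) divided by Σ_j π_j f_j(x).
Since both observations come from the same component, the likelihood for component k is f_k(x₁)·f_k(x₂).
  L_A = [0.2·e^(−0.2·0.2) = 0.2·e^(−0.0400) = 0.192158] × [0.157326] = 0.0302313
  L_B = [0.6·e^(−0.6·0.2) = 0.6·e^(−0.1200) = 0.532152] × [0.292051] = 0.155416
Weight by the priors:
  π_A·L_A = 0.13 × 0.0302313 = 0.00393008
  π_B·L_B = 0.87 × 0.155416 = 0.135212
Marginal: 0.00393008 + 0.135212 = 0.139142
P(Subpopulation B | data) ≈ 0.9718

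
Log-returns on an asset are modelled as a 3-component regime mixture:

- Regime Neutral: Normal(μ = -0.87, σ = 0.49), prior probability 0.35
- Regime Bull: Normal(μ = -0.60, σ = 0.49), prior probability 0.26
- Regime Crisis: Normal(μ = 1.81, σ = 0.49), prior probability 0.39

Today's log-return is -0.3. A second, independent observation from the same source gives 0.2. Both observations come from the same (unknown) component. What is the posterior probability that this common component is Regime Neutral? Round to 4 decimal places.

0.2239

By Bayes' theorem, P(k | x) = π_k f_k(x) / Σ_j π_j f_j(x).
Since both observations come from the same component, the likelihood for component k is f_k(x₁)·f_k(x₂).
  f_Neutral = [(1/(0.49·√(2π)))·exp(−(-0.3−-0.87)²/(2·0.49²)) = 0.814168·exp(-0.67659) = 0.413879] × [0.0750348] = 0.0310553
  f_Bull = [(1/(0.49·√(2π)))·exp(−(-0.3−-0.60)²/(2·0.49²)) = 0.814168·exp(-0.18742) = 0.675022] × [0.214732] = 0.144948
  f_Crisis = [(1/(0.49·√(2π)))·exp(−(-0.3−1.81)²/(2·0.49²)) = 0.814168·exp(-9.27135) = 7.65984e-05] × [0.00368477] = 2.82247e-07
Prior × likelihood for each component:
  π_Neutral·f_Neutral = 0.35 × 0.0310553 = 0.0108694
  π_Bull·f_Bull = 0.26 × 0.144948 = 0.0376866
  π_Crisis·f_Crisis = 0.39 × 2.82247e-07 = 1.10076e-07
Sum: 0.0108694 + 0.0376866 + 1.10076e-07 = 0.0485561
P(Regime Neutral | data) ≈ 0.2239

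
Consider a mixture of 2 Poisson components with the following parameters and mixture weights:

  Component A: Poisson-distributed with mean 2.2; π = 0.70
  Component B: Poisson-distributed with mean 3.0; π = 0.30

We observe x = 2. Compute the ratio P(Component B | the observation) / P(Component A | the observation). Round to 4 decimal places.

0.3581

The posterior odds equal the prior odds times the likelihood ratio: (π_i/π_j)·(f_i(x)/f_j(x)).
Poisson probabilities:
  f_A = e^(−2.2)·2.2^2/2! = 0.268144
  f_B = e^(−3.0)·3.0^2/2! = 0.224042
Odds = (0.30/0.70) × (0.224042/0.268144) = 0.428571 × 0.835529 ≈ 0.3581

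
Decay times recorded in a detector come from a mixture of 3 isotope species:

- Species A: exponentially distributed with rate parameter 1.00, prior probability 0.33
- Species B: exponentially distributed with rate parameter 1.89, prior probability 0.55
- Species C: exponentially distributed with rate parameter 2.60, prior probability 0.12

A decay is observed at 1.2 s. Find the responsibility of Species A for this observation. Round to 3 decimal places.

0.450

Apply Bayes' rule: the posterior for each component is proportional to its prior times its likelihood at x.
Exponential densities:
  L_A = 0.301194
  L_B = 0.195651
  L_C = 0.114809
Weight by the priors:
  P(Z=A)·L_A = 0.33 × 0.301194 = 0.0993941
  P(Z=B)·L_B = 0.55 × 0.195651 = 0.107608
  P(Z=C)·L_C = 0.12 × 0.114809 = 0.013777
Evidence: 0.0993941 + 0.107608 + 0.013777 = 0.220779
P(Species A | data) = 0.0993941 / 0.220779 ≈ 0.450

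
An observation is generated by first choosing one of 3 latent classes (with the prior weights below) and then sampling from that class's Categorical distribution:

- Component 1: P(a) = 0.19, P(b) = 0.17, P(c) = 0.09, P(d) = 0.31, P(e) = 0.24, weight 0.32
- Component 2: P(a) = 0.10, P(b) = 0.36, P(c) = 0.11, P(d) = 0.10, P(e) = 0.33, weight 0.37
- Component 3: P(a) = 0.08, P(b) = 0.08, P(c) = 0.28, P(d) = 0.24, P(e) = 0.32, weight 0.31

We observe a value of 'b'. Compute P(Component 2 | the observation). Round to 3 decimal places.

Posterior ∝ prior × likelihood, so P(k | x) ∝ π_k f_k(x); normalise over all components.
Component likelihoods at x = 'b':
  L_1 = 0.17
  L_2 = 0.36
  L_3 = 0.08
Unnormalised posteriors:
  π_1·L_1 = 0.32 × 0.17 = 0.0544
  π_2·L_2 = 0.37 × 0.36 = 0.1332
  π_3·L_3 = 0.31 × 0.08 = 0.0248
Sum: 0.0544 + 0.1332 + 0.0248 = 0.2124
Responsibility of Component 2: 0.1332 / 0.2124 ≈ 0.627

0.627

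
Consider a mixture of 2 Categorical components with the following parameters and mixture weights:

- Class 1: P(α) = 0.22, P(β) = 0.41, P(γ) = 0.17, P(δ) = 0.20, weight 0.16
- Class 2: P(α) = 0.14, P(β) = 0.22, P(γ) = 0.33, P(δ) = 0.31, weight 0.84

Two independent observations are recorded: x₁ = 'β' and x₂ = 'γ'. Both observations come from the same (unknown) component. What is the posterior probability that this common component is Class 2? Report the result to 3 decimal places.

Posterior ∝ prior × likelihood, so P(k | x) ∝ π_k f_k(x); normalise over all components.
Since both observations come from the same component, the likelihood for component k is f_k(x₁)·f_k(x₂).
  L_1 = [0.41] × [0.17] = 0.0697
  L_2 = [0.22] × [0.33] = 0.0726
Multiply by the mixture weights:
  π_1·L_1 = 0.16 × 0.0697 = 0.011152
  π_2·L_2 = 0.84 × 0.0726 = 0.060984
Denominator: 0.011152 + 0.060984 = 0.072136
P(Class 2 | x₁, x₂) ≈ 0.845

0.845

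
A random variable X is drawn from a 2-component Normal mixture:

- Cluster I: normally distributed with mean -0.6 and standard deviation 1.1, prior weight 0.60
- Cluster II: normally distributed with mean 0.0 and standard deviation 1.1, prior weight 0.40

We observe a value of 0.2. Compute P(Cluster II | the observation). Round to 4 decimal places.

P(component k | x) = P(Z=k)·f_k(x) / marginal(x), where marginal(x) = Σ_j P(Z=j)·f_j(x).
Component likelihoods at x = 0.2:
  p_I = (1/(1.1·√(2π)))·exp(−(0.2−-0.6)²/(2·1.1²)) = 0.362675·exp(-0.26446) = 0.278396
  p_II = (1/(1.1·√(2π)))·exp(−(0.2−0.0)²/(2·1.1²)) = 0.362675·exp(-0.01653) = 0.356729
Unnormalised posteriors:
  P(Z=I)·p_I = 0.60 × 0.278396 = 0.167037
  P(Z=II)·p_II = 0.40 × 0.356729 = 0.142692
Evidence: 0.167037 + 0.142692 = 0.309729
P(Cluster II | 0.2) ≈ 0.4607

0.4607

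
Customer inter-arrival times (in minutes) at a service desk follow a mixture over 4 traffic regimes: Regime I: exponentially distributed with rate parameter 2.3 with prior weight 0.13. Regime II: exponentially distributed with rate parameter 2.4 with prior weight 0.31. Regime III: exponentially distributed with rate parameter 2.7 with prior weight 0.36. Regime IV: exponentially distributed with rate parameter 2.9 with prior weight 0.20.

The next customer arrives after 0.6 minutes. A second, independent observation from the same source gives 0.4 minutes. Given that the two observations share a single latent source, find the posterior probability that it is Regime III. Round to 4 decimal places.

0.3528

Apply Bayes' rule: the posterior for each component is proportional to its prior times its likelihood at x.
Since both observations come from the same component, the likelihood for component k is f_k(x₁)·f_k(x₂).
  f_I = [0.578631] × [0.916594] = 0.530369
  f_II = [0.568627] × [0.918943] = 0.522535
  f_III = [0.534326] × [0.916908] = 0.489928
  f_IV = [0.509009] × [0.90911] = 0.462745
Unnormalised posteriors:
  π_I·f_I = 0.13 × 0.530369 = 0.068948
  π_II·f_II = 0.31 × 0.522535 = 0.161986
  π_III·f_III = 0.36 × 0.489928 = 0.176374
  π_IV·f_IV = 0.20 × 0.462745 = 0.0925491
Marginal: 0.068948 + 0.161986 + 0.176374 + 0.0925491 = 0.499857
P(Regime III | x₁,x₂) = 0.176374 / 0.499857 ≈ 0.3528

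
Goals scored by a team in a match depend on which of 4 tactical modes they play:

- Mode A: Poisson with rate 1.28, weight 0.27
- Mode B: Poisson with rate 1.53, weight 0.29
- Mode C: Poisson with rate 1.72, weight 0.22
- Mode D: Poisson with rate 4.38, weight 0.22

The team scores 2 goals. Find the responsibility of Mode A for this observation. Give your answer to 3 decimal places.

0.280

The responsibility of component k is w_k f_k(x) divided by Σ_j w_j f_j(x).
Evaluate each component's likelihood at the observed value:
  L_A = 0.227768
  L_B = 0.253444
  L_C = 0.264875
  L_D = 0.120146
Unnormalised posteriors:
  w_A·L_A = 0.27 × 0.227768 = 0.0614974
  w_B·L_B = 0.29 × 0.253444 = 0.0734988
  w_C·L_C = 0.22 × 0.264875 = 0.0582724
  w_D·L_D = 0.22 × 0.120146 = 0.0264321
Denominator: 0.0614974 + 0.0734988 + 0.0582724 + 0.0264321 = 0.219701
P(Mode A | 2 goals) ≈ 0.280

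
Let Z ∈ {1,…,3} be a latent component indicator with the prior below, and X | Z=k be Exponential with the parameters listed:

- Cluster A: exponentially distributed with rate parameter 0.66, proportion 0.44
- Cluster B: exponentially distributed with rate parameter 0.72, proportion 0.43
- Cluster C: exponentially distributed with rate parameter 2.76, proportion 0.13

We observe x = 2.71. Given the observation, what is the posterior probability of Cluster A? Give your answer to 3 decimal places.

0.523

The responsibility of component k is P(Z=k) f_k(x) divided by Σ_j P(Z=j) f_j(x).
Component likelihoods at x = 2.71:
  f_A = 0.66·e^(−0.66·2.71) = 0.66·e^(−1.7886) = 0.110348
  f_B = 0.72·e^(−0.72·2.71) = 0.72·e^(−1.9512) = 0.102314
  f_C = 2.76·e^(−2.76·2.71) = 2.76·e^(−7.4796) = 0.00155797
Prior × likelihood for each component:
  P(Z=A)·f_A = 0.44 × 0.110348 = 0.0485532
  P(Z=B)·f_B = 0.43 × 0.102314 = 0.0439952
  P(Z=C)·f_C = 0.13 × 0.00155797 = 0.000202537
Evidence: 0.0485532 + 0.0439952 + 0.000202537 = 0.0927509
So the posterior for Cluster A is 0.0485532 / 0.0927509 ≈ 0.523.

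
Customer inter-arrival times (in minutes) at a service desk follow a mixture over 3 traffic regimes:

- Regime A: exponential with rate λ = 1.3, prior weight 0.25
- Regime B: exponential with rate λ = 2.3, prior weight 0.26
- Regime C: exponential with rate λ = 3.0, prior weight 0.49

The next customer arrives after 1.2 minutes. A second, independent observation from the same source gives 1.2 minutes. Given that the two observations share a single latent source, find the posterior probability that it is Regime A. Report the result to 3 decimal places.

0.679

The responsibility of component k is w_k f_k(x) divided by Σ_j w_j f_j(x).
Since both observations come from the same component, the likelihood for component k is f_k(x₁)·f_k(x₂).
  p_A = [1.3·e^(−1.3·1.2) = 1.3·e^(−1.5600) = 0.273177] × [0.273177] = 0.0746256
  p_B = [2.3·e^(−2.3·1.2) = 2.3·e^(−2.7600) = 0.145571] × [0.145571] = 0.0211909
  p_C = [3.0·e^(−3.0·1.2) = 3.0·e^(−3.6000) = 0.0819712] × [0.0819712] = 0.00671927
Unnormalised posteriors:
  w_A·p_A = 0.25 × 0.0746256 = 0.0186564
  w_B·p_B = 0.26 × 0.0211909 = 0.00550964
  w_C·p_C = 0.49 × 0.00671927 = 0.00329244
Denominator: 0.0186564 + 0.00550964 + 0.00329244 = 0.0274585
P(Regime A | x₁,x₂) ≈ 0.679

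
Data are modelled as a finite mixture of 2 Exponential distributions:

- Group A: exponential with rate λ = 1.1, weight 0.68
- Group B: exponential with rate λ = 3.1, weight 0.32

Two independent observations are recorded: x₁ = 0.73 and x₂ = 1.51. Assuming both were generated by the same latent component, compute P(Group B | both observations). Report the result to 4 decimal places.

By Bayes' theorem, P(k | x) = P(Z=k) f_k(x) / Σ_j P(Z=j) f_j(x).
Since both observations come from the same component, the likelihood for component k is f_k(x₁)·f_k(x₂).
  L_A = [1.1·e^(−1.1·0.73) = 1.1·e^(−0.8030) = 0.492781] × [0.208944] = 0.102964
  L_B = [3.1·e^(−3.1·0.73) = 3.1·e^(−2.2630) = 0.322517] × [0.0287362] = 0.00926792
Weight by the priors:
  P(Z=A)·L_A = 0.68 × 0.102964 = 0.0700153
  P(Z=B)·L_B = 0.32 × 0.00926792 = 0.00296574
Denominator: 0.0700153 + 0.00296574 = 0.072981
So the posterior for Group B is 0.00296574 / 0.072981 ≈ 0.0406.

0.0406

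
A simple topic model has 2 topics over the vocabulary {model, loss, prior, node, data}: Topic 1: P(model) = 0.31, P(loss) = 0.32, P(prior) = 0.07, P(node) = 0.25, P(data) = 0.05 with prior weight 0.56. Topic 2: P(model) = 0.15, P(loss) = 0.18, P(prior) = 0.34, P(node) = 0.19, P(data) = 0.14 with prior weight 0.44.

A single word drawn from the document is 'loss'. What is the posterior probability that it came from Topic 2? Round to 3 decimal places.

0.307

By Bayes' theorem, P(k | x) = π_k f_k(x) / Σ_j π_j f_j(x).
Component likelihoods at x = 'loss':
  f_1 = P(loss | comp) = 0.32
  f_2 = P(loss | comp) = 0.18
Unnormalised posteriors:
  π_1·f_1 = 0.56 × 0.32 = 0.1792
  π_2·f_2 = 0.44 × 0.18 = 0.0792
Marginal: 0.1792 + 0.0792 = 0.2584
So the posterior for Topic 2 is 0.0792 / 0.2584 ≈ 0.307.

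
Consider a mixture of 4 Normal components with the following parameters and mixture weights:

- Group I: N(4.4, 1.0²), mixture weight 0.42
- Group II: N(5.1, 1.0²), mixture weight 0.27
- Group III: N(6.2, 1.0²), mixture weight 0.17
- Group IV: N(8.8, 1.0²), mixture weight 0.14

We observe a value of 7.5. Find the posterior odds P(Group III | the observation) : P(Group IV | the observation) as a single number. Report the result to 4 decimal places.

Posterior odds = (π_i f_i(x)) / (π_j f_j(x)); the normalising sum cancels.
Normal densities:
  L_I = (1/(1.0·√(2π)))·exp(−(7.5−4.4)²/(2·1.0²)) = 0.398942·exp(-4.80500) = 0.00326682
  L_II = (1/(1.0·√(2π)))·exp(−(7.5−5.1)²/(2·1.0²)) = 0.398942·exp(-2.88000) = 0.0223945
  L_III = (1/(1.0·√(2π)))·exp(−(7.5−6.2)²/(2·1.0²)) = 0.398942·exp(-0.84500) = 0.171369
  L_IV = (1/(1.0·√(2π)))·exp(−(7.5−8.8)²/(2·1.0²)) = 0.398942·exp(-0.84500) = 0.171369
0.0291327 / 0.0239916 ≈ 1.2143

1.2143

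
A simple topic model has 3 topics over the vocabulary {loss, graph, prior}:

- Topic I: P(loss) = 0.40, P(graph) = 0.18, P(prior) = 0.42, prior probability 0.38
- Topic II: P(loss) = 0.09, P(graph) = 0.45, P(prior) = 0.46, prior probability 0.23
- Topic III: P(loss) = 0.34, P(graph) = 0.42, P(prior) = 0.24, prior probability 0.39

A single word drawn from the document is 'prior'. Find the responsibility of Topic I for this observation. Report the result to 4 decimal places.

P(component k | x) = π_k·f_k(x) / marginal(x), where marginal(x) = Σ_j π_j·f_j(x).
Categorical probabilities:
  f_I = P(prior | comp) = 0.42
  f_II = P(prior | comp) = 0.46
  f_III = P(prior | comp) = 0.24
Multiply by the mixture weights:
  π_I·f_I = 0.38 × 0.42 = 0.1596
  π_II·f_II = 0.23 × 0.46 = 0.1058
  π_III·f_III = 0.39 × 0.24 = 0.0936
Marginal: 0.1596 + 0.1058 + 0.0936 = 0.359
Responsibility of Topic I: 0.1596 / 0.359 ≈ 0.4446

0.4446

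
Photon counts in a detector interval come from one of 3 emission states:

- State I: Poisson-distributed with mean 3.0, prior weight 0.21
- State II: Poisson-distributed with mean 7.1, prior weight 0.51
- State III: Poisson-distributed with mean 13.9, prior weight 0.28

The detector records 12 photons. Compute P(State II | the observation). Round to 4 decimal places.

P(component k | x) = π_k·f_k(x) / marginal(x), where marginal(x) = Σ_j π_j·f_j(x).
Evaluate each component's likelihood at the observed value:
  p_I = e^(−3.0)·3.0^12/12! = 5.52376e-05
  p_II = e^(−7.1)·7.1^12/12! = 0.0282665
  p_III = e^(−13.9)·13.9^12/12! = 0.0998039
Weight by the priors:
  π_I·p_I = 0.21 × 5.52376e-05 = 1.15999e-05
  π_II·p_II = 0.51 × 0.0282665 = 0.0144159
  π_III·p_III = 0.28 × 0.0998039 = 0.0279451
Sum: 1.15999e-05 + 0.0144159 + 0.0279451 = 0.0423726
So the posterior for State II is 0.0144159 / 0.0423726 ≈ 0.3402.

0.3402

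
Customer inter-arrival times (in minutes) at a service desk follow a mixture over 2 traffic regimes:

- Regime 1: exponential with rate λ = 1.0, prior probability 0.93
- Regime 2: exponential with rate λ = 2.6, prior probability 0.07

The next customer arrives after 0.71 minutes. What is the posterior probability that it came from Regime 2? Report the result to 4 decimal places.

Apply Bayes' rule: the posterior for each component is proportional to its prior times its likelihood at x.
Evaluate each component's likelihood at the observed value:
  L_1 = 1.0·e^(−1.0·0.71) = 1.0·e^(−0.7100) = 0.491644
  L_2 = 2.6·e^(−2.6·0.71) = 2.6·e^(−1.8460) = 0.410455
Multiply by the mixture weights:
  P(Z=1)·L_1 = 0.93 × 0.491644 = 0.457229
  P(Z=2)·L_2 = 0.07 × 0.410455 = 0.0287319
Normaliser: 0.457229 + 0.0287319 = 0.485961
Responsibility of Regime 2: 0.0287319 / 0.485961 ≈ 0.0591

0.0591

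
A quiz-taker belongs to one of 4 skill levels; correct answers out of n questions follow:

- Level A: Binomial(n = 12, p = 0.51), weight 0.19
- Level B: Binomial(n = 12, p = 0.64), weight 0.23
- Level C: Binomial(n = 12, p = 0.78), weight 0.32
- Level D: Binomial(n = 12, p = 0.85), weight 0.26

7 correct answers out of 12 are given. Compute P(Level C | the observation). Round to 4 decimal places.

Apply Bayes' rule: the posterior for each component is proportional to its prior times its likelihood at x.
Evaluate each component's likelihood at the observed value:
  L_A = 0.200769
  L_B = 0.210619
  L_C = 0.071697
  L_D = 0.0192803
Prior × likelihood for each component:
  P(Z=A)·L_A = 0.19 × 0.200769 = 0.0381461
  P(Z=B)·L_B = 0.23 × 0.210619 = 0.0484424
  P(Z=C)·L_C = 0.32 × 0.071697 = 0.022943
  P(Z=D)·L_D = 0.26 × 0.0192803 = 0.00501288
Evidence: 0.0381461 + 0.0484424 + 0.022943 + 0.00501288 = 0.114544
P(Level C | data) ≈ 0.2003

0.2003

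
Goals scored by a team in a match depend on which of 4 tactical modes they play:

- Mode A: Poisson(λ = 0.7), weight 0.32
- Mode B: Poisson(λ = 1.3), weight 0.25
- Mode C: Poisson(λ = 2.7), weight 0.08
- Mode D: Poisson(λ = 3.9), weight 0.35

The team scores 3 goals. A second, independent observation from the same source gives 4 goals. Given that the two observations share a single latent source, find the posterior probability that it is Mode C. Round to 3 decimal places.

0.153

Apply Bayes' rule: the posterior for each component is proportional to its prior times its likelihood at x.
Since both observations come from the same component, the likelihood for component k is f_k(x₁)·f_k(x₂).
  p_A = [e^(−0.7)·0.7^3/3! = 0.0283881] × [0.00496792] = 0.00014103
  p_B = [e^(−1.3)·1.3^3/3! = 0.0997921] × [0.0324324] = 0.0032365
  p_C = [e^(−2.7)·2.7^3/3! = 0.220468] × [0.148816] = 0.032809
  p_D = [e^(−3.9)·3.9^3/3! = 0.200122] × [0.195119] = 0.0390475
Unnormalised posteriors:
  π_A·p_A = 0.32 × 0.00014103 = 4.51296e-05
  π_B·p_B = 0.25 × 0.0032365 = 0.000809124
  π_C·p_C = 0.08 × 0.032809 = 0.00262472
  π_D·p_D = 0.35 × 0.0390475 = 0.0136666
Sum: 4.51296e-05 + 0.000809124 + 0.00262472 + 0.0136666 = 0.0171456
So the posterior for Mode C is 0.00262472 / 0.0171456 ≈ 0.153.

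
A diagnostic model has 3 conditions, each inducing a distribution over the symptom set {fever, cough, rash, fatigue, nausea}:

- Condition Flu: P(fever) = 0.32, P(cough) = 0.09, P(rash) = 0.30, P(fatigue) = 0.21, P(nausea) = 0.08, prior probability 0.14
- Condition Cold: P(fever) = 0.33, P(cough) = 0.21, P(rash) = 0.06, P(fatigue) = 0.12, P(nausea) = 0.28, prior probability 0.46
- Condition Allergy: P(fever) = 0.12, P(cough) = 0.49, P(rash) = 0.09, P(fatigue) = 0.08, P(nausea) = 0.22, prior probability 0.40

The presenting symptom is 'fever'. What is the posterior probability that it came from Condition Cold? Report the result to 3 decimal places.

0.621

The responsibility of component k is π_k f_k(x) divided by Σ_j π_j f_j(x).
Categorical probabilities:
  f_Flu = P(fever | comp) = 0.32
  f_Cold = P(fever | comp) = 0.33
  f_Allergy = P(fever | comp) = 0.12
Weight by the priors:
  π_Flu·f_Flu = 0.14 × 0.32 = 0.0448
  π_Cold·f_Cold = 0.46 × 0.33 = 0.1518
  π_Allergy·f_Allergy = 0.40 × 0.12 = 0.048
Evidence: 0.0448 + 0.1518 + 0.048 = 0.2446
P(Condition Cold | x) ≈ 0.621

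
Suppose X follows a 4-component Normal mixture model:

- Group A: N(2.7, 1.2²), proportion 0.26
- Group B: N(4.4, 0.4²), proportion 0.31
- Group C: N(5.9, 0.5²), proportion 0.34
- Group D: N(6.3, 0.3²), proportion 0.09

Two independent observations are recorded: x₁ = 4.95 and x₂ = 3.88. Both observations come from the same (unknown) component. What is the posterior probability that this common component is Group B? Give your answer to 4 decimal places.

The responsibility of component k is P(Z=k) f_k(x) divided by Σ_j P(Z=j) f_j(x).
Since both observations come from the same component, the likelihood for component k is f_k(x₁)·f_k(x₂).
  L_A = [0.0573219] × [0.205003] = 0.0117511
  L_B = [0.387531] × [0.428421] = 0.166026
  L_C = [0.131232] × [0.000227903] = 2.99081e-05
  L_D = [5.32791e-05] × [9.85772e-15] = 5.25211e-19
Unnormalised posteriors:
  P(Z=A)·L_A = 0.26 × 0.0117511 = 0.0030553
  P(Z=B)·L_B = 0.31 × 0.166026 = 0.0514682
  P(Z=C)·L_C = 0.34 × 2.99081e-05 = 1.01687e-05
  P(Z=D)·L_D = 0.09 × 5.25211e-19 = 4.7269e-20
Evidence: 0.0030553 + 0.0514682 + 1.01687e-05 + 4.7269e-20 = 0.0545337
P(Group B | x₁,x₂) = 0.0514682 / 0.0545337 ≈ 0.9438

0.9438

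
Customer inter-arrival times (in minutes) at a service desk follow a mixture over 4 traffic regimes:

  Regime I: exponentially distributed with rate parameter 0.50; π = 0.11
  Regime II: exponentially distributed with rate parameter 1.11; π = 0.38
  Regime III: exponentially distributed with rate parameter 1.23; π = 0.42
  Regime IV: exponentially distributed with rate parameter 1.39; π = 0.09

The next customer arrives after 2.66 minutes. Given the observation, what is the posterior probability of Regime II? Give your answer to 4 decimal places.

0.3715

By Bayes' theorem, P(k | x) = P(Z=k) f_k(x) / Σ_j P(Z=j) f_j(x).
Component likelihoods at x = 2.66 minutes:
  L_I = 0.132239
  L_II = 0.0579462
  L_III = 0.0466638
  L_IV = 0.0344552
Unnormalised posteriors:
  P(Z=I)·L_I = 0.11 × 0.132239 = 0.0145462
  P(Z=II)·L_II = 0.38 × 0.0579462 = 0.0220196
  P(Z=III)·L_III = 0.42 × 0.0466638 = 0.0195988
  P(Z=IV)·L_IV = 0.09 × 0.0344552 = 0.00310097
Denominator: 0.0145462 + 0.0220196 + 0.0195988 + 0.00310097 = 0.0592656
P(Regime II | 2.66 minutes) ≈ 0.3715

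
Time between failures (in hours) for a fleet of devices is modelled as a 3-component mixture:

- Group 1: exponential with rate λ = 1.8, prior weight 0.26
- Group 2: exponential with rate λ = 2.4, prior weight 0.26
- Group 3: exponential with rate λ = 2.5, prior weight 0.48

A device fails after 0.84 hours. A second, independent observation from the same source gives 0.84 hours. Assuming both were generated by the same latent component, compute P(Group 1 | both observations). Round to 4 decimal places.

0.3640

By Bayes' theorem, P(k | x) = π_k f_k(x) / Σ_j π_j f_j(x).
Since both observations come from the same component, the likelihood for component k is f_k(x₁)·f_k(x₂).
  f_1 = [0.396843] × [0.396843] = 0.157485
  f_2 = [0.319649] × [0.319649] = 0.102176
  f_3 = [0.306141] × [0.306141] = 0.0937224
Multiply by the mixture weights:
  π_1·f_1 = 0.26 × 0.157485 = 0.040946
  π_2·f_2 = 0.26 × 0.102176 = 0.0265657
  π_3·f_3 = 0.48 × 0.0937224 = 0.0449867
Normaliser: 0.040946 + 0.0265657 + 0.0449867 = 0.112498
P(Group 1 | x₁, x₂) ≈ 0.3640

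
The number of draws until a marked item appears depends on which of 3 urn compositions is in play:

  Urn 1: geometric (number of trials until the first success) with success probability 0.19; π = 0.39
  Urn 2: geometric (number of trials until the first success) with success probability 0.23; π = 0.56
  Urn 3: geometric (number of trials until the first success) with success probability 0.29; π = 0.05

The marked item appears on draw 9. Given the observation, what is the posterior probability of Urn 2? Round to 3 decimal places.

Posterior ∝ prior × likelihood, so P(k | x) ∝ π_k f_k(x); normalise over all components.
Geometric probabilities:
  p_1 = 0.19·(1−0.19)^8 = 0.19·0.185302 = 0.0352074
  p_2 = 0.23·(1−0.23)^8 = 0.23·0.123574 = 0.0284219
  p_3 = 0.29·(1−0.29)^8 = 0.29·0.0645754 = 0.0187269
Multiply by the mixture weights:
  π_1·p_1 = 0.39 × 0.0352074 = 0.0137309
  π_2·p_2 = 0.56 × 0.0284219 = 0.0159163
  π_3·p_3 = 0.05 × 0.0187269 = 0.000936343
Denominator: 0.0137309 + 0.0159163 + 0.000936343 = 0.0305835
P(Urn 2 | 9) = 0.0159163 / 0.0305835 ≈ 0.520

0.520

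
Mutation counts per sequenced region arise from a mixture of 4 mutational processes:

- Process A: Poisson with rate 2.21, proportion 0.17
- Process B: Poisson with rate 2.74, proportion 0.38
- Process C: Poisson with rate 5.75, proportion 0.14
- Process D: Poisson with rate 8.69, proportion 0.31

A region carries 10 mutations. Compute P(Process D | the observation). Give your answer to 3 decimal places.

0.875

The responsibility of component k is w_k f_k(x) divided by Σ_j w_j f_j(x).
Poisson probabilities:
  f_A = 8.40173e-05
  f_B = 0.0004244
  f_C = 0.0346515
  f_D = 0.113872
Weight by the priors:
  w_A·f_A = 0.17 × 8.40173e-05 = 1.42829e-05
  w_B·f_B = 0.38 × 0.0004244 = 0.000161272
  w_C·f_C = 0.14 × 0.0346515 = 0.00485121
  w_D·f_D = 0.31 × 0.113872 = 0.0353002
Normaliser: 1.42829e-05 + 0.000161272 + 0.00485121 + 0.0353002 = 0.040327
P(Process D | 10 mutations) ≈ 0.875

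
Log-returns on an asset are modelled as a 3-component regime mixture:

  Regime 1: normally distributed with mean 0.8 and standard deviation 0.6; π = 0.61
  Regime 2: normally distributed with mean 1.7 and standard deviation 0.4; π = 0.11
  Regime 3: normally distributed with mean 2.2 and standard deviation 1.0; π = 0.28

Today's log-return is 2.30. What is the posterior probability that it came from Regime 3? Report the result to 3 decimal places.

0.675

By Bayes' theorem, P(k | x) = w_k f_k(x) / Σ_j w_j f_j(x).
Normal densities:
  f_1 = (1/(0.6·√(2π)))·exp(−(2.30−0.8)²/(2·0.6²)) = 0.664904·exp(-3.12500) = 0.0292138
  f_2 = (1/(0.4·√(2π)))·exp(−(2.30−1.7)²/(2·0.4²)) = 0.997356·exp(-1.12500) = 0.323794
  f_3 = (1/(1.0·√(2π)))·exp(−(2.30−2.2)²/(2·1.0²)) = 0.398942·exp(-0.00500) = 0.396953
Unnormalised posteriors:
  w_1·f_1 = 0.61 × 0.0292138 = 0.0178204
  w_2·f_2 = 0.11 × 0.323794 = 0.0356173
  w_3·f_3 = 0.28 × 0.396953 = 0.111147
Evidence: 0.0178204 + 0.0356173 + 0.111147 = 0.164584
P(Regime 3 | 2.30) = 0.111147 / 0.164584 ≈ 0.675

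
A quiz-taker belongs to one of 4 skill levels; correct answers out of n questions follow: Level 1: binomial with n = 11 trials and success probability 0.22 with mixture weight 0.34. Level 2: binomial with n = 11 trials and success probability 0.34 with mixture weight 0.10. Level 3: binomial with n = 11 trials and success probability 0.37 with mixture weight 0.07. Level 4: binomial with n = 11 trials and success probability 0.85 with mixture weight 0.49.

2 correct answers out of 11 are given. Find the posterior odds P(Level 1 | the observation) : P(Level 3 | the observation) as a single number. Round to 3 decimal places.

11.738

The posterior odds equal the prior odds times the likelihood ratio: (π_i/π_j)·(f_i(x)/f_j(x)).
Binomial probabilities:
  L_1 = C(11,2)·0.22^2·0.78^9 = 55·0.0484·0.106869 = 0.284485
  L_2 = C(11,2)·0.34^2·0.66^9 = 55·0.1156·0.0237627 = 0.151083
  L_3 = C(11,2)·0.37^2·0.63^9 = 55·0.1369·0.0156338 = 0.117715
  L_4 = C(11,2)·0.85^2·0.15^9 = 55·0.7225·3.84434e-08 = 1.52764e-06
Odds = (0.34/0.07) × (0.284485/0.117715) = 4.85714 × 2.41673 ≈ 11.738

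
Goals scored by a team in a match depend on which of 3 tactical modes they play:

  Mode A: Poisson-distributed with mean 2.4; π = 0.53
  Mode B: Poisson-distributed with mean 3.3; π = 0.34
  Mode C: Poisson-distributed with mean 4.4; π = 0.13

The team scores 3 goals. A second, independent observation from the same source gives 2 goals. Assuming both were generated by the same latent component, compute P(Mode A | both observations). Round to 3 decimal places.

0.619

The responsibility of component k is π_k f_k(x) divided by Σ_j π_j f_j(x).
Since both observations come from the same component, the likelihood for component k is f_k(x₁)·f_k(x₂).
  p_A = [0.209014] × [0.261268] = 0.0546087
  p_B = [0.220912] × [0.200829] = 0.0443654
  p_C = [0.174305] × [0.118845] = 0.0207153
Weight by the priors:
  π_A·p_A = 0.53 × 0.0546087 = 0.0289426
  π_B·p_B = 0.34 × 0.0443654 = 0.0150843
  π_C·p_C = 0.13 × 0.0207153 = 0.00269299
Denominator: 0.0289426 + 0.0150843 + 0.00269299 = 0.0467198
So the posterior for Mode A is 0.0289426 / 0.0467198 ≈ 0.619.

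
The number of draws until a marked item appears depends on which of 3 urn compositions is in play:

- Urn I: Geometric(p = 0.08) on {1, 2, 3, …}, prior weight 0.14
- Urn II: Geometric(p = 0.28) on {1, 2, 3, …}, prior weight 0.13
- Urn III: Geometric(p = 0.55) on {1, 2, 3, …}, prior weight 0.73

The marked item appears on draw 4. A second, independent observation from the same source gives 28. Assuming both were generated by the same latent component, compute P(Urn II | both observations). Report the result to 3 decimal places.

Apply Bayes' rule: the posterior for each component is proportional to its prior times its likelihood at x.
Since both observations come from the same component, the likelihood for component k is f_k(x₁)·f_k(x₂).
  L_I = [0.062295] × [0.00842095] = 0.000524584
  L_II = [0.104509] × [3.93673e-05] = 4.11425e-06
  L_III = [0.0501187] × [2.38287e-10] = 1.19427e-11
Unnormalised posteriors:
  π_I·L_I = 0.14 × 0.000524584 = 7.34417e-05
  π_II·L_II = 0.13 × 4.11425e-06 = 5.34853e-07
  π_III·L_III = 0.73 × 1.19427e-11 = 8.71814e-12
Denominator: 7.34417e-05 + 5.34853e-07 + 8.71814e-12 = 7.39766e-05
So the posterior for Urn II is 5.34853e-07 / 7.39766e-05 ≈ 0.007.

0.007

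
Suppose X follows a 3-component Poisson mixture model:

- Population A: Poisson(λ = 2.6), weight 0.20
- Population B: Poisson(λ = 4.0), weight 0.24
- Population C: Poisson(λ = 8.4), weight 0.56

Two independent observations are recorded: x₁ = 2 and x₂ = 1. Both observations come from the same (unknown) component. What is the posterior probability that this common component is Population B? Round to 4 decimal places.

Apply Bayes' rule: the posterior for each component is proportional to its prior times its likelihood at x.
Since both observations come from the same component, the likelihood for component k is f_k(x₁)·f_k(x₂).
  p_A = [e^(−2.6)·2.6^2/2! = 0.251045] × [0.193111] = 0.0484796
  p_B = [e^(−4.0)·4.0^2/2! = 0.146525] × [0.0732626] = 0.0107348
  p_C = [e^(−8.4)·8.4^2/2! = 0.00793332] × [0.00188889] = 1.49851e-05
Prior × likelihood for each component:
  π_A·p_A = 0.20 × 0.0484796 = 0.00969591
  π_B·p_B = 0.24 × 0.0107348 = 0.00257635
  π_C·p_C = 0.56 × 1.49851e-05 = 8.39167e-06
Denominator: 0.00969591 + 0.00257635 + 8.39167e-06 = 0.0122807
P(Population B | x₁,x₂) ≈ 0.2098

0.2098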